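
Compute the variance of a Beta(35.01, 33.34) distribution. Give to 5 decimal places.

0.00360

Var = αβ/[(α+β)²(α+β+1)] = (35.01×33.34)/(68.35²×69.35) = 1167.2334/323983.955375 = 0.00360.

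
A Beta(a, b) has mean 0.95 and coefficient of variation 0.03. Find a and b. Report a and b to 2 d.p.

a = 54.61, b = 2.87

Var = (CV·μ)² = (0.03×0.95)² = 0.000812.
a+b = μ(1−μ)/Var − 1 = 0.0475/0.000812 − 1 = 57.4795.
Thus a = 0.95·57.4795 = 54.61 and b = 0.05·57.4795 = 2.87.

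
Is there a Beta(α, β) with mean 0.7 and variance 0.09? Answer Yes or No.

The Beta variance bound is σ² < μ(1−μ).
Here μ(1−μ) = 0.7×0.3 = 0.21, and 0.09 < 0.21.

Yes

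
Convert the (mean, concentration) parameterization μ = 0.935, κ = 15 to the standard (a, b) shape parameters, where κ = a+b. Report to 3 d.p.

Split κ in proportion μ : (1−μ): a = 0.935·15 = 14.025, b = 15 − 14.025 = 0.975.

a = 14.025, b = 0.975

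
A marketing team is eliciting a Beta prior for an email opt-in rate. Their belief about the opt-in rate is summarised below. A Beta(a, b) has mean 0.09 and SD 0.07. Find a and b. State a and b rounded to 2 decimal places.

σ² = 0.07² = 0.0049.
With s = a+b, Var = μ(1−μ)/(s+1), so s+1 = (0.09×0.91)/0.0049 = 16.7143 and s = 15.7143.
a = μs = 1.41, b = (1−μ)s = 14.30.

a = 1.41, b = 14.30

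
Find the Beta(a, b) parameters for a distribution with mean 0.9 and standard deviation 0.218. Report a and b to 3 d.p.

Variance = 0.218² = 0.047524. The moment-matching identity a+b = μ(1−μ)/Var − 1 gives
a+b = 0.09/0.047524 − 1 = 0.8938, so a = μ·0.8938 = 0.804 and b = (1−μ)·0.8938 = 0.089.

a = 0.804, b = 0.089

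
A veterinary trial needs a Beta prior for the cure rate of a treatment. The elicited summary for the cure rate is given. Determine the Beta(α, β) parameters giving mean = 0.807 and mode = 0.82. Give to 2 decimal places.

α = 39.73, β = 9.50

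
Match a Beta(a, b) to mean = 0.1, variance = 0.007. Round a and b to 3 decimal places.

a = 1.186, b = 10.671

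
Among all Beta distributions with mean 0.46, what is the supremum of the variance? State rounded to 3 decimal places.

0.248

Var = μ(1−μ)/(α+β+1), which approaches μ(1−μ) as α+β → 0.
So the supremum is μ(1−μ) = 0.46×0.54 = 0.248.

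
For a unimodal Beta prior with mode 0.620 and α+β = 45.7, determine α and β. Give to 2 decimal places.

α = 28.09, β = 17.61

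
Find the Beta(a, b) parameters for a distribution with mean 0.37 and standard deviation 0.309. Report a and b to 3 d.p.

σ² = 0.309² = 0.095481.
With s = a+b, Var = μ(1−μ)/(s+1), so s+1 = (0.37×0.63)/0.095481 = 2.4413 and s = 1.4413.
a = μs = 0.533, b = (1−μ)s = 0.908.

a = 0.533, b = 0.908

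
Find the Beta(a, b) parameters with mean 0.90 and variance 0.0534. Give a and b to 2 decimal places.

By moment matching, a+b = μ(1−μ)/σ² − 1 = (0.90·0.10)/0.0534 − 1 = 1.6854 − 1 = 0.6854.
Since a/(a+b) = μ, a = 0.90·0.6854 = 0.62 and b = 0.10·0.6854 = 0.07.

a = 0.62, b = 0.07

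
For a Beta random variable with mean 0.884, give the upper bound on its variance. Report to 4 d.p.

0.1025

Var = μ(1−μ)/(α+β+1), which approaches μ(1−μ) as α+β → 0.
So the supremum is μ(1−μ) = 0.884×0.116 = 0.1025.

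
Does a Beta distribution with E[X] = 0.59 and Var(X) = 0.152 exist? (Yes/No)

Yes

For any Beta, Var(X) < E[X]·(1−E[X]).
Here μ(1−μ) = 0.59×0.41 = 0.2419, and 0.152 < 0.2419.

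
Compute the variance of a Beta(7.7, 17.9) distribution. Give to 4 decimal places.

0.0079

α+β = 25.6 and αβ = 137.83, so Var = αβ/[(α+β)²(α+β+1)] = 137.83/17432.576 = 0.0079.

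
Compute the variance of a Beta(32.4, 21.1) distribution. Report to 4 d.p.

0.0044

μ = 32.4/53.5 = 0.605607; Var = μ(1−μ)/(α+β+1) = 0.2388471/54.5 = 0.0044.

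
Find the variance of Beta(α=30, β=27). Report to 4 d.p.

Var = αβ/[(α+β)²(α+β+1)] = (30×27)/(57²×58) = 810/188442 = 0.0043.

0.0043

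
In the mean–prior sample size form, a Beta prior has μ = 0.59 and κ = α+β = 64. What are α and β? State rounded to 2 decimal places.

α = 37.76, β = 26.24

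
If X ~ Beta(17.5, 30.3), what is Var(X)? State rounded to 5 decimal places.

Var = αβ/[(α+β)²(α+β+1)] = (17.5×30.3)/(47.8²×48.8) = 530.25/111500.192 = 0.00476.

0.00476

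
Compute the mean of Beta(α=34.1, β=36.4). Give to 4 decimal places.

0.4837

The Beta mean is α/(α+β) = 34.1/(34.1+36.4) = 0.4837.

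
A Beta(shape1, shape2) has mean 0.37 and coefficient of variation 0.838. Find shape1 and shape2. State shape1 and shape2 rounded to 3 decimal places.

Var = (CV·μ)² = (0.838×0.37)² = 0.096137.
shape1+shape2 = μ(1−μ)/Var − 1 = 0.2331/0.096137 − 1 = 1.4247.
Thus shape1 = 0.37·1.4247 = 0.527 and shape2 = 0.63·1.4247 = 0.898.

shape1 = 0.527, shape2 = 0.898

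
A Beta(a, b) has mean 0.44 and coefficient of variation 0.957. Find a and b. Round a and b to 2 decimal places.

a = 0.17, b = 0.22

Var = (CV·μ)² = (0.957×0.44)² = 0.177308.
a+b = μ(1−μ)/Var − 1 = 0.2464/0.177308 − 1 = 0.3897.
Thus a = 0.44·0.3897 = 0.17 and b = 0.56·0.3897 = 0.22.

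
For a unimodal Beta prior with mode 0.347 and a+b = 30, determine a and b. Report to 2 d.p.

Mode = (a−1)/(κ−2) with κ = a+b, so a−1 = 0.347·28 = 9.72.
a = 10.72; b = κ − a = 19.28.

a = 10.72, b = 19.28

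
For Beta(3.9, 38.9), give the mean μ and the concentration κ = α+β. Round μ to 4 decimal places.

κ = α+β = 3.9+38.9 = 42.8; μ = α/κ = 3.9/42.8 = 0.0911.

μ = 0.0911, κ = 42.8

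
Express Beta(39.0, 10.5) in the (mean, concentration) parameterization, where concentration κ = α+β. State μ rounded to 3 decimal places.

κ = α+β = 39.0+10.5 = 49.5; μ = α/κ = 39.0/49.5 = 0.788.

μ = 0.788, κ = 49.5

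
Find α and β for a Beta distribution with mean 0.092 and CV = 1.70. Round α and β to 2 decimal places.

α = 0.22, β = 2.19

σ = CV·μ = 1.70×0.092 = 0.15640, so σ² = 0.024461.
s+1 = μ(1−μ)/σ² = 0.083536/0.024461 = 3.4151, so s = α+β = 2.4151.
α = μs = 0.22, β = (1−μ)s = 2.19.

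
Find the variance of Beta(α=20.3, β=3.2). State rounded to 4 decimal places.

0.0048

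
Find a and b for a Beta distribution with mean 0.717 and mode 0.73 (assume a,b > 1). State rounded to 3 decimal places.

With s = a+b: μ = a/s and mode = (a−1)/(s−2). Eliminating a = μs,
μs − 1 = m(s−2) ⇒ s(μ−m) = 1−2m ⇒ s = -0.46/-0.013 = 35.3846.
So a = μs = 25.371, b = (1−μ)s = 10.014.

a = 25.371, b = 10.014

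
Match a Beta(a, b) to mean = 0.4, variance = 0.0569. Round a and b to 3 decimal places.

a = 1.287, b = 1.931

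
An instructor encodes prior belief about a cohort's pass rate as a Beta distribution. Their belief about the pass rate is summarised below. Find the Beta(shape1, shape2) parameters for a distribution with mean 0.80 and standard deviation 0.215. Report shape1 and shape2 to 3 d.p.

Variance = 0.215² = 0.046225. The moment-matching identity shape1+shape2 = μ(1−μ)/Var − 1 gives
shape1+shape2 = 0.1600/0.046225 − 1 = 2.4613, so shape1 = μ·2.4613 = 1.969 and shape2 = (1−μ)·2.4613 = 0.492.

shape1 = 1.969, shape2 = 0.492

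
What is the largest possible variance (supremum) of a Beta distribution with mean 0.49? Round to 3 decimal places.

0.250

For fixed mean μ the Beta variance is μ(1−μ)/(α+β+1), increasing as α+β decreases.
Its least upper bound (not attained) is μ(1−μ) = 0.49·0.51 = 0.250.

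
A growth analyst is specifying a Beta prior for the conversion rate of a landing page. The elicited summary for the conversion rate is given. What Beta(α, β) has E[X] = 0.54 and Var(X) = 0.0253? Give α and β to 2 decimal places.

By moment matching, α+β = μ(1−μ)/σ² − 1 = (0.54·0.46)/0.0253 − 1 = 9.8182 − 1 = 8.8182.
Since α/(α+β) = μ, α = 0.54·8.8182 = 4.76 and β = 0.46·8.8182 = 4.06.

α = 4.76, β = 4.06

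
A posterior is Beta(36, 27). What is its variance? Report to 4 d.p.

α+β = 63 and αβ = 972, so Var = αβ/[(α+β)²(α+β+1)] = 972/254016 = 0.0038.

0.0038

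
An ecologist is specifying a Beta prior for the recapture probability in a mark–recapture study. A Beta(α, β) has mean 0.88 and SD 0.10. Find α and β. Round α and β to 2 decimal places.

Variance = 0.10² = 0.0100. The moment-matching identity α+β = μ(1−μ)/Var − 1 gives
α+β = 0.1056/0.0100 − 1 = 9.5600, so α = μ·9.5600 = 8.41 and β = (1−μ)·9.5600 = 1.15.

α = 8.41, β = 1.15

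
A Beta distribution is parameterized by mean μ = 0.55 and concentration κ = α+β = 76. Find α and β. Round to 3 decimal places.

Split κ in proportion μ : (1−μ): α = 0.55·76 = 41.800, β = 76 − 41.800 = 34.200.

α = 41.800, β = 34.200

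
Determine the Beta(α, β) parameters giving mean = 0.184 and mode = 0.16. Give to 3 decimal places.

α = 5.213, β = 23.120

With s = α+β: μ = α/s and mode = (α−1)/(s−2). Eliminating α = μs,
μs − 1 = m(s−2) ⇒ s(μ−m) = 1−2m ⇒ s = 0.68/0.024 = 28.3333.
So α = μs = 5.213, β = (1−μ)s = 23.120.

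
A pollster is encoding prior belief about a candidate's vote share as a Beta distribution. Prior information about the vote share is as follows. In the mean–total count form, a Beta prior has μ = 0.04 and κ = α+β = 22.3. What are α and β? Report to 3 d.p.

α = 0.892, β = 21.408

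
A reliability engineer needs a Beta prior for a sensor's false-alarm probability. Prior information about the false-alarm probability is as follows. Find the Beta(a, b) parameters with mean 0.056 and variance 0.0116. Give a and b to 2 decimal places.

a = 0.20, b = 3.36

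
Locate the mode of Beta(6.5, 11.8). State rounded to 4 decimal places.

The density x^(α−1)(1−x)^(β−1) is maximised at (α−1)/(α+β−2) = 5.5/16.3 = 0.3374.

0.3374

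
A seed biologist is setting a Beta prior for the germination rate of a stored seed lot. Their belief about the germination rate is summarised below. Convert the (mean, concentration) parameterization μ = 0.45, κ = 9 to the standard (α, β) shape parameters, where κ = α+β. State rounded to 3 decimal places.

α = 4.050, β = 4.950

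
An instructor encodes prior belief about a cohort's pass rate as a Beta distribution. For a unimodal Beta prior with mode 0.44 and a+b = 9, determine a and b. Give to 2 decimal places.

Since the density peak of Beta(a,b) is at (a−1)/(a+b−2),
a = 1 + 0.44(9−2) = 4.08 and b = 9 − 4.08 = 4.92.

a = 4.08, b = 4.92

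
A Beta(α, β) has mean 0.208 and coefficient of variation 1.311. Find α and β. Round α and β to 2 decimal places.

Var = (CV·μ)² = (1.311×0.208)² = 0.074359.
α+β = μ(1−μ)/Var − 1 = 0.164736/0.074359 − 1 = 1.2154.
Thus α = 0.208·1.2154 = 0.25 and β = 0.792·1.2154 = 0.96.

α = 0.25, β = 0.96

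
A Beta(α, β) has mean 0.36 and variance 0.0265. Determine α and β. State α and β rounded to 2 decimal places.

α = 2.77, β = 4.92

By moment matching, α+β = μ(1−μ)/σ² − 1 = (0.36·0.64)/0.0265 − 1 = 8.6943 − 1 = 7.6943.
Since α/(α+β) = μ, α = 0.36·7.6943 = 2.77 and β = 0.64·7.6943 = 4.92.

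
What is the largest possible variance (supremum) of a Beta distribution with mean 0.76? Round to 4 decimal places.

0.1824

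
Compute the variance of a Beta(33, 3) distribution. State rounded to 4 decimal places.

α+β = 36 and αβ = 99, so Var = αβ/[(α+β)²(α+β+1)] = 99/47952 = 0.0021.

0.0021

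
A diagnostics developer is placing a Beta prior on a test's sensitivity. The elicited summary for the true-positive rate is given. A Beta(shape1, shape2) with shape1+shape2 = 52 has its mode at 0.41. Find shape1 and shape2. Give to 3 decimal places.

shape1 = 21.500, shape2 = 30.500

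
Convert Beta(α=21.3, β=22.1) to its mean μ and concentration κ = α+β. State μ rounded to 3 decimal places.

μ = 0.491, κ = 43.4

κ = α+β = 21.3+22.1 = 43.4; μ = α/κ = 21.3/43.4 = 0.491.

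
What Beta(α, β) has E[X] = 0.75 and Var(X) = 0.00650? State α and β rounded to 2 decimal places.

α = 20.88, β = 6.96

By moment matching, α+β = μ(1−μ)/σ² − 1 = (0.75·0.25)/0.00650 − 1 = 28.8462 − 1 = 27.8462.
Since α/(α+β) = μ, α = 0.75·27.8462 = 20.88 and β = 0.25·27.8462 = 6.96.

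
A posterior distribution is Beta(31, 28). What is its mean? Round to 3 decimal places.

0.525

E[X] = α/(α+β) = 31/59 = 0.525.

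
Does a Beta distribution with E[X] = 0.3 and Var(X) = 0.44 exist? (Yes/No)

The Beta variance bound is σ² < μ(1−μ).
Here μ(1−μ) = 0.3×0.7 = 0.21, and 0.44 ≥ 0.21.

No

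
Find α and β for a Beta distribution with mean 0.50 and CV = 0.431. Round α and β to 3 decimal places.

σ = CV·μ = 0.431×0.50 = 0.21550, so σ² = 0.046440.
s+1 = μ(1−μ)/σ² = 0.2500/0.046440 = 5.3833, so s = α+β = 4.3833.
α = μs = 2.192, β = (1−μ)s = 2.192.

α = 2.192, β = 2.192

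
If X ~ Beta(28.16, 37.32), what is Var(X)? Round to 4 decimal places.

Var = αβ/[(α+β)²(α+β+1)] = (28.16×37.32)/(65.48²×66.48) = 1050.9312/285041.668992 = 0.0037.

0.0037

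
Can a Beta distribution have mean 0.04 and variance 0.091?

For any Beta, Var(X) < E[X]·(1−E[X]).
Here μ(1−μ) = 0.04×0.96 = 0.0384, and 0.091 ≥ 0.0384.

No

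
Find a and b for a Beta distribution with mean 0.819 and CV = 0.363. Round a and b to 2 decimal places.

a = 0.55, b = 0.12

σ = CV·μ = 0.363×0.819 = 0.29730, so σ² = 0.088386.
s+1 = μ(1−μ)/σ² = 0.148239/0.088386 = 1.6772, so s = a+b = 0.6772.
a = μs = 0.55, b = (1−μ)s = 0.12.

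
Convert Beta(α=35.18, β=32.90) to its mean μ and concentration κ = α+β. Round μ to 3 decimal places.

μ = 0.517, κ = 68.08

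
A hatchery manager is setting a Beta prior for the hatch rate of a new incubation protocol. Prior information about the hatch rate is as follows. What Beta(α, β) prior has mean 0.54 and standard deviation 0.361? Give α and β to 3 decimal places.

First σ² = 0.130321. Setting α = μn, β = (1−μ)n with n = α+β,
μ(1−μ)/(n+1) = 0.130321 ⇒ n+1 = 0.2484/0.130321 = 1.9061 ⇒ n = 0.9061.
Hence α = 0.54×0.9061 = 0.489, β = 0.46×0.9061 = 0.417.

α = 0.489, β = 0.417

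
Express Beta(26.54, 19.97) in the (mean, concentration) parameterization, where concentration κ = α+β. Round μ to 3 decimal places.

μ = 0.571, κ = 46.51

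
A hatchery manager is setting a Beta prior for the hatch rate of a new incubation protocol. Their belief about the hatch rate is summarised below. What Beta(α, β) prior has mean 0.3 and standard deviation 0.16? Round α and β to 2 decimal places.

First σ² = 0.0256. Setting α = μn, β = (1−μ)n with n = α+β,
μ(1−μ)/(n+1) = 0.0256 ⇒ n+1 = 0.21/0.0256 = 8.2031 ⇒ n = 7.2031.
Hence α = 0.3×7.2031 = 2.16, β = 0.7×7.2031 = 5.04.

α = 2.16, β = 5.04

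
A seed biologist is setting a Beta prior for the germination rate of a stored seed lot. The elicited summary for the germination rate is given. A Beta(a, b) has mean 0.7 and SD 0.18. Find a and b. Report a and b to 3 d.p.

First σ² = 0.0324. Setting a = μn, b = (1−μ)n with n = a+b,
μ(1−μ)/(n+1) = 0.0324 ⇒ n+1 = 0.21/0.0324 = 6.4815 ⇒ n = 5.4815.
Hence a = 0.7×5.4815 = 3.837, b = 0.3×5.4815 = 1.644.

a = 3.837, b = 1.644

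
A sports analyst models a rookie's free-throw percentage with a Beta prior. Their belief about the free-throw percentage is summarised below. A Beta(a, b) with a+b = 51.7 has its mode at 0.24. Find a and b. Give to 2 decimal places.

a = 12.93, b = 38.77

Since the density peak of Beta(a,b) is at (a−1)/(a+b−2),
a = 1 + 0.24(51.7−2) = 12.93 and b = 51.7 − 12.93 = 38.77.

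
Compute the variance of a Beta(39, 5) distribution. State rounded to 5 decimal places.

0.00224

μ = 39/44 = 0.886364; Var = μ(1−μ)/(α+β+1) = 0.1007231/45 = 0.00224.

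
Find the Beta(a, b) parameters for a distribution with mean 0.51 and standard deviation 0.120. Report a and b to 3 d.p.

First σ² = 0.014400. Setting a = μn, b = (1−μ)n with n = a+b,
μ(1−μ)/(n+1) = 0.014400 ⇒ n+1 = 0.2499/0.014400 = 17.3542 ⇒ n = 16.3542.
Hence a = 0.51×16.3542 = 8.341, b = 0.49×16.3542 = 8.014.

a = 8.341, b = 8.014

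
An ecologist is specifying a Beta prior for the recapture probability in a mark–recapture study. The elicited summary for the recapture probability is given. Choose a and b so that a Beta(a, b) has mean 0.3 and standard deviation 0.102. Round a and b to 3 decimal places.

a = 5.755, b = 13.429

First σ² = 0.010404. Setting a = μn, b = (1−μ)n with n = a+b,
μ(1−μ)/(n+1) = 0.010404 ⇒ n+1 = 0.21/0.010404 = 20.1845 ⇒ n = 19.1845.
Hence a = 0.3×19.1845 = 5.755, b = 0.7×19.1845 = 13.429.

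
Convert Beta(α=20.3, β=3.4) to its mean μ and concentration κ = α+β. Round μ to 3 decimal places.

μ = 0.857, κ = 23.7

κ = α+β = 20.3+3.4 = 23.7; μ = α/κ = 20.3/23.7 = 0.857.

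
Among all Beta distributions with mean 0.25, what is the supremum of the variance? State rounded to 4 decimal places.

Var = μ(1−μ)/(α+β+1), which approaches μ(1−μ) as α+β → 0.
So the supremum is μ(1−μ) = 0.25×0.75 = 0.1875.

0.1875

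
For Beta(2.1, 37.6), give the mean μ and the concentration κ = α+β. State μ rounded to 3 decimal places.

μ = 0.053, κ = 39.7

κ = α+β = 2.1+37.6 = 39.7; μ = α/κ = 2.1/39.7 = 0.053.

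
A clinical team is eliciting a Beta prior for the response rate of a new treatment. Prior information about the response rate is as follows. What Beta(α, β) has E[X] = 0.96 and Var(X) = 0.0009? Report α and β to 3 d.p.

By moment matching, α+β = μ(1−μ)/σ² − 1 = (0.96·0.04)/0.0009 − 1 = 42.6667 − 1 = 41.6667.
Since α/(α+β) = μ, α = 0.96·41.6667 = 40.000 and β = 0.04·41.6667 = 1.667.

α = 40.000, β = 1.667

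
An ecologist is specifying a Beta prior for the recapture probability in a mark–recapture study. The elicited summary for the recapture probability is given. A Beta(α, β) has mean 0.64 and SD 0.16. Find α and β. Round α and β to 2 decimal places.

α = 5.12, β = 2.88

First σ² = 0.0256. Setting α = μn, β = (1−μ)n with n = α+β,
μ(1−μ)/(n+1) = 0.0256 ⇒ n+1 = 0.2304/0.0256 = 9.0000 ⇒ n = 8.0000.
Hence α = 0.64×8.0000 = 5.12, β = 0.36×8.0000 = 2.88.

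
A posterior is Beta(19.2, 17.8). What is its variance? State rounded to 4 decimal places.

μ = 19.2/37.0 = 0.518919; Var = μ(1−μ)/(α+β+1) = 0.2496421/38.0 = 0.0066.

0.0066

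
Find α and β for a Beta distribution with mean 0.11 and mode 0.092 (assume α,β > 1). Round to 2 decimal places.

With s = α+β: μ = α/s and mode = (α−1)/(s−2). Eliminating α = μs,
μs − 1 = m(s−2) ⇒ s(μ−m) = 1−2m ⇒ s = 0.816/0.018 = 45.3333.
So α = μs = 4.99, β = (1−μ)s = 40.35.

α = 4.99, β = 40.35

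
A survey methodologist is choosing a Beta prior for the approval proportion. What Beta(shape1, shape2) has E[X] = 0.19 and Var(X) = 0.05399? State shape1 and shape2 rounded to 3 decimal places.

shape1 = 0.352, shape2 = 1.499

Let s = shape1+shape2. The Beta variance is μ(1−μ)/(s+1).
So s+1 = μ(1−μ)/σ² = (0.19×0.81)/0.05399 = 0.1539/0.05399 = 2.8505, giving s = 1.8505.
Then shape1 = μs = 0.19×1.8505 = 0.352 and shape2 = (1−μ)s = 0.81×1.8505 = 1.499.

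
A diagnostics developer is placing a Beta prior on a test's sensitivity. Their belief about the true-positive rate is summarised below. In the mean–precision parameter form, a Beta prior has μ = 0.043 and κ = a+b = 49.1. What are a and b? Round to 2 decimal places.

a = 2.11, b = 46.99

Split κ in proportion μ : (1−μ): a = 0.043·49.1 = 2.11, b = 49.1 − 2.11 = 46.99.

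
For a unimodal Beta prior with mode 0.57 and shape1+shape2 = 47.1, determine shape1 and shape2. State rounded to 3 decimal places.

Since the density peak of Beta(shape1,shape2) is at (shape1−1)/(shape1+shape2−2),
shape1 = 1 + 0.57(47.1−2) = 26.707 and shape2 = 47.1 − 26.707 = 20.393.

shape1 = 26.707, shape2 = 20.393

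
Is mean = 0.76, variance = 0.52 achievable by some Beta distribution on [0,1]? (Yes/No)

A Beta with mean μ has variance μ(1−μ)/(α+β+1) < μ(1−μ).
Here μ(1−μ) = 0.76×0.24 = 0.1824, and 0.52 ≥ 0.1824.

No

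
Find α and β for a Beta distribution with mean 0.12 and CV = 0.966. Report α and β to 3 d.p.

Var = (CV·μ)² = (0.966×0.12)² = 0.013437.
α+β = μ(1−μ)/Var − 1 = 0.1056/0.013437 − 1 = 6.8586.
Thus α = 0.12·6.8586 = 0.823 and β = 0.88·6.8586 = 6.036.

α = 0.823, β = 6.036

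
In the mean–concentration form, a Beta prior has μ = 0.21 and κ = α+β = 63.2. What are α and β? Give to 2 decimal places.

α = 13.27, β = 49.93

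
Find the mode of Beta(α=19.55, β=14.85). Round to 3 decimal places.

0.573

The density x^(α−1)(1−x)^(β−1) is maximised at (α−1)/(α+β−2) = 18.55/32.40 = 0.573.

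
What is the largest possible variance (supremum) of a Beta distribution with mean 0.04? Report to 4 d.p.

For fixed mean μ the Beta variance is μ(1−μ)/(α+β+1), increasing as α+β decreases.
Its least upper bound (not attained) is μ(1−μ) = 0.04·0.96 = 0.0384.

0.0384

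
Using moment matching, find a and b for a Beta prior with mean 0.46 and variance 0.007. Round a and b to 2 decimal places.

Let s = a+b. The Beta variance is μ(1−μ)/(s+1).
So s+1 = μ(1−μ)/σ² = (0.46×0.54)/0.007 = 0.2484/0.007 = 35.4857, giving s = 34.4857.
Then a = μs = 0.46×34.4857 = 15.86 and b = (1−μ)s = 0.54×34.4857 = 18.62.

a = 15.86, b = 18.62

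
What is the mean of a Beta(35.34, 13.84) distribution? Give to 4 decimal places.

0.7186

E[X] = α/(α+β) = 35.34/49.18 = 0.7186.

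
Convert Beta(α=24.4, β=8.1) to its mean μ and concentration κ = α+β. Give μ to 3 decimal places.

κ = α+β = 24.4+8.1 = 32.5; μ = α/κ = 24.4/32.5 = 0.751.

μ = 0.751, κ = 32.5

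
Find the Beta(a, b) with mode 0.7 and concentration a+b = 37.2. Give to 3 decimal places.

a = 25.640, b = 11.560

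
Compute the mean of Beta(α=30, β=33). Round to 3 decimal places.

0.476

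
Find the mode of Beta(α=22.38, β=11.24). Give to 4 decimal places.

0.6762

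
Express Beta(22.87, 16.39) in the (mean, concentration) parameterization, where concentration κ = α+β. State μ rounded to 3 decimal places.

κ = α+β = 22.87+16.39 = 39.26; μ = α/κ = 22.87/39.26 = 0.583.

μ = 0.583, κ = 39.26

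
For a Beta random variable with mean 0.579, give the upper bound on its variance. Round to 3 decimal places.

0.244

For fixed mean μ the Beta variance is μ(1−μ)/(α+β+1), increasing as α+β decreases.
Its least upper bound (not attained) is μ(1−μ) = 0.579·0.421 = 0.244.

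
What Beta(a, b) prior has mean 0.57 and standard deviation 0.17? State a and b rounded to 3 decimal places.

Variance = 0.17² = 0.0289. The moment-matching identity a+b = μ(1−μ)/Var − 1 gives
a+b = 0.2451/0.0289 − 1 = 7.4810, so a = μ·7.4810 = 4.264 and b = (1−μ)·7.4810 = 3.217.

a = 4.264, b = 3.217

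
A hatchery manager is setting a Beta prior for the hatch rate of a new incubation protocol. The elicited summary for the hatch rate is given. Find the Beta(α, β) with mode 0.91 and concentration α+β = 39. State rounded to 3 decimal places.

For α,β>1 the mode is (α−1)/(α+β−2), so α = mode·(κ−2)+1 = 0.91×37+1 = 34.670.
And β = (1−mode)·(κ−2)+1 = 0.09×37+1 = 4.330.

α = 34.670, β = 4.330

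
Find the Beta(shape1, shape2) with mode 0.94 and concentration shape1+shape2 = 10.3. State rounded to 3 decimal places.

Mode = (shape1−1)/(κ−2) with κ = shape1+shape2, so shape1−1 = 0.94·8.3 = 7.802.
shape1 = 8.802; shape2 = κ − shape1 = 1.498.

shape1 = 8.802, shape2 = 1.498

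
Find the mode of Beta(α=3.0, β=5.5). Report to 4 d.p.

With α,β > 1, mode = (α−1)/(α+β−2) = 2.0/6.5 = 0.3077.

0.3077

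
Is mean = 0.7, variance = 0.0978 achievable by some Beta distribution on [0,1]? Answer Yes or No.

Yes

The Beta variance bound is σ² < μ(1−μ).
Here μ(1−μ) = 0.7×0.3 = 0.21, and 0.0978 < 0.21.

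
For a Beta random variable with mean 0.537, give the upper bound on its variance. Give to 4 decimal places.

Var = μ(1−μ)/(α+β+1), which approaches μ(1−μ) as α+β → 0.
So the supremum is μ(1−μ) = 0.537×0.463 = 0.2486.

0.2486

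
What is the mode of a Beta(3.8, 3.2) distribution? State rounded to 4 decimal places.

With α,β > 1, mode = (α−1)/(α+β−2) = 2.8/5.0 = 0.5600.

0.5600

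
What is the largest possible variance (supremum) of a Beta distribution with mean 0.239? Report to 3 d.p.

0.182

For fixed mean μ the Beta variance is μ(1−μ)/(α+β+1), increasing as α+β decreases.
Its least upper bound (not attained) is μ(1−μ) = 0.239·0.761 = 0.182.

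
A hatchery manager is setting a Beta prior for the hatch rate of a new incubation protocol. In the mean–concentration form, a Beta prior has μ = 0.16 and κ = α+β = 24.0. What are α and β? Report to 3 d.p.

Split κ in proportion μ : (1−μ): α = 0.16·24.0 = 3.840, β = 24.0 − 3.840 = 20.160.

α = 3.840, β = 20.160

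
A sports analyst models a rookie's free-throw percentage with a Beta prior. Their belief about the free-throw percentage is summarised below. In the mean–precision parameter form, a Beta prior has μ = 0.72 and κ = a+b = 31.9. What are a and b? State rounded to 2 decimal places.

Split κ in proportion μ : (1−μ): a = 0.72·31.9 = 22.97, b = 31.9 − 22.97 = 8.93.

a = 22.97, b = 8.93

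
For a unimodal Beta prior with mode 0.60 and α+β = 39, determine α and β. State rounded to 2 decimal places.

α = 23.20, β = 15.80

Mode = (α−1)/(κ−2) with κ = α+β, so α−1 = 0.60·37 = 22.20.
α = 23.20; β = κ − α = 15.80.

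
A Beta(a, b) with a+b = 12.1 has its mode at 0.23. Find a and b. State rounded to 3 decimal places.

For a,b>1 the mode is (a−1)/(a+b−2), so a = mode·(κ−2)+1 = 0.23×10.1+1 = 3.323.
And b = (1−mode)·(κ−2)+1 = 0.77×10.1+1 = 8.777.

a = 3.323, b = 8.777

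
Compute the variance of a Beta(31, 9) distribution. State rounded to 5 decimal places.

0.00425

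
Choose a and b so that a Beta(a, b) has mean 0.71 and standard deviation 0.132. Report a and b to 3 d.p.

Variance = 0.132² = 0.017424. The moment-matching identity a+b = μ(1−μ)/Var − 1 gives
a+b = 0.2059/0.017424 − 1 = 10.8170, so a = μ·10.8170 = 7.680 and b = (1−μ)·10.8170 = 3.137.

a = 7.680, b = 3.137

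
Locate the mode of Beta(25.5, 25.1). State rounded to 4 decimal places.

The density x^(α−1)(1−x)^(β−1) is maximised at (α−1)/(α+β−2) = 24.5/48.6 = 0.5041.

0.5041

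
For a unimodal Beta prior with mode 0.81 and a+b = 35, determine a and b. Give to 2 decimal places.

a = 27.73, b = 7.27

Since the density peak of Beta(a,b) is at (a−1)/(a+b−2),
a = 1 + 0.81(35−2) = 27.73 and b = 35 − 27.73 = 7.27.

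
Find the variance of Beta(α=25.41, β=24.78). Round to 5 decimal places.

0.00488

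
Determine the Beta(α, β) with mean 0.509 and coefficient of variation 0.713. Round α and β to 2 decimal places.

σ = CV·μ = 0.713×0.509 = 0.36292, so σ² = 0.131709.
s+1 = μ(1−μ)/σ² = 0.249919/0.131709 = 1.8975, so s = α+β = 0.8975.
α = μs = 0.46, β = (1−μ)s = 0.44.

α = 0.46, β = 0.44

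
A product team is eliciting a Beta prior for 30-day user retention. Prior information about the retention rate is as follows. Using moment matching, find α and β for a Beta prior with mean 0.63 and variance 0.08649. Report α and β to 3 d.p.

Let s = α+β. The Beta variance is μ(1−μ)/(s+1).
So s+1 = μ(1−μ)/σ² = (0.63×0.37)/0.08649 = 0.2331/0.08649 = 2.6951, giving s = 1.6951.
Then α = μs = 0.63×1.6951 = 1.068 and β = (1−μ)s = 0.37×1.6951 = 0.627.

α = 1.068, β = 0.627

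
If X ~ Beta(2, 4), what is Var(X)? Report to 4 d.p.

0.0317

α+β = 6 and αβ = 8, so Var = αβ/[(α+β)²(α+β+1)] = 8/252 = 0.0317.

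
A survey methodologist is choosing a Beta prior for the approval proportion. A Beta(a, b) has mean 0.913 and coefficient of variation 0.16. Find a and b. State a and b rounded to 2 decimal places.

a = 2.49, b = 0.24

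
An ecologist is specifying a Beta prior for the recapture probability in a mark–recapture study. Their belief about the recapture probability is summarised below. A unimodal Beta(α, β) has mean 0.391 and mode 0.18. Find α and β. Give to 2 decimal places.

α = 1.19, β = 1.85

With s = α+β: μ = α/s and mode = (α−1)/(s−2). Eliminating α = μs,
μs − 1 = m(s−2) ⇒ s(μ−m) = 1−2m ⇒ s = 0.64/0.211 = 3.0332.
So α = μs = 1.19, β = (1−μ)s = 1.85.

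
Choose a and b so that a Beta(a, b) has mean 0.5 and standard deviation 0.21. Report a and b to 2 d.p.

a = 2.33, b = 2.33

σ² = 0.21² = 0.0441.
With s = a+b, Var = μ(1−μ)/(s+1), so s+1 = (0.5×0.5)/0.0441 = 5.6689 and s = 4.6689.
a = μs = 2.33, b = (1−μ)s = 2.33.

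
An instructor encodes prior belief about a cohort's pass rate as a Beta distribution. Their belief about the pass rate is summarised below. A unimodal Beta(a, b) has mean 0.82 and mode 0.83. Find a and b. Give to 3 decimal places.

a = 54.120, b = 11.880

Let s = a+b. Mean gives a = μs = 0.82s; mode gives (a−1)/(s−2) = 0.83.
Substituting: 0.82s − 1 = 0.83(s−2) = 0.83s − 1.66, so -0.01s = -0.66 and s = 66.0000.
Then a = 0.82×66.0000 = 54.120 and b = s−a = 11.880.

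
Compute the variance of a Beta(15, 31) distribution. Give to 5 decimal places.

α+β = 46 and αβ = 465, so Var = αβ/[(α+β)²(α+β+1)] = 465/99452 = 0.00468.

0.00468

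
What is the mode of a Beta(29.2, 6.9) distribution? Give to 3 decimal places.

With α,β > 1, mode = (α−1)/(α+β−2) = 28.2/34.1 = 0.827.

0.827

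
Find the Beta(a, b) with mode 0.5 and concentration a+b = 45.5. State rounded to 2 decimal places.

Since the density peak of Beta(a,b) is at (a−1)/(a+b−2),
a = 1 + 0.5(45.5−2) = 22.75 and b = 45.5 − 22.75 = 22.75.

a = 22.75, b = 22.75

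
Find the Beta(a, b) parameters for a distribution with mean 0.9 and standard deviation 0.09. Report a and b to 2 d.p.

a = 9.10, b = 1.01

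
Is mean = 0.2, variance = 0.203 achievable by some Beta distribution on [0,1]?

The Beta variance bound is σ² < μ(1−μ).
Here μ(1−μ) = 0.2×0.8 = 0.16, and 0.203 ≥ 0.16.

No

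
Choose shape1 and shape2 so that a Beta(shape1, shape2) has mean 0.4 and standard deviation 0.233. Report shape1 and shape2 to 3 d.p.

shape1 = 1.368, shape2 = 2.052

First σ² = 0.054289. Setting shape1 = μn, shape2 = (1−μ)n with n = shape1+shape2,
μ(1−μ)/(n+1) = 0.054289 ⇒ n+1 = 0.24/0.054289 = 4.4208 ⇒ n = 3.4208.
Hence shape1 = 0.4×3.4208 = 1.368, shape2 = 0.6×3.4208 = 2.052.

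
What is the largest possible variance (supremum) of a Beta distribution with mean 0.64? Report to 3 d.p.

Var = μ(1−μ)/(α+β+1), which approaches μ(1−μ) as α+β → 0.
So the supremum is μ(1−μ) = 0.64×0.36 = 0.230.

0.230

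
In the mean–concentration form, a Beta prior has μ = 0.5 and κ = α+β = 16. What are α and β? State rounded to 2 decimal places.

α = μκ = 0.5×16 = 8.00 and β = (1−μ)κ = 0.5×16 = 8.00.

α = 8.00, β = 8.00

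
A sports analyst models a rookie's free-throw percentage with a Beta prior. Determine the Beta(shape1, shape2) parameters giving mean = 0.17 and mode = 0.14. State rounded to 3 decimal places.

With s = shape1+shape2: μ = shape1/s and mode = (shape1−1)/(s−2). Eliminating shape1 = μs,
μs − 1 = m(s−2) ⇒ s(μ−m) = 1−2m ⇒ s = 0.72/0.03 = 24.0000.
So shape1 = μs = 4.080, shape2 = (1−μ)s = 19.920.

shape1 = 4.080, shape2 = 19.920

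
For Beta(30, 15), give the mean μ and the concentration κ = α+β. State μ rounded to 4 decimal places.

κ = α+β = 30+15 = 45; μ = α/κ = 30/45 = 0.6667.

μ = 0.6667, κ = 45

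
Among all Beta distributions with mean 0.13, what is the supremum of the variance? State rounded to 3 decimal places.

Var = μ(1−μ)/(α+β+1), which approaches μ(1−μ) as α+β → 0.
So the supremum is μ(1−μ) = 0.13×0.87 = 0.113.

0.113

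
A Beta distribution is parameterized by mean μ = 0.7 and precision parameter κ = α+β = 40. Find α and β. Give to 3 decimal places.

α = 28.000, β = 12.000

Split κ in proportion μ : (1−μ): α = 0.7·40 = 28.000, β = 40 − 28.000 = 12.000.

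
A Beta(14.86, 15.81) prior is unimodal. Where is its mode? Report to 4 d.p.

0.4834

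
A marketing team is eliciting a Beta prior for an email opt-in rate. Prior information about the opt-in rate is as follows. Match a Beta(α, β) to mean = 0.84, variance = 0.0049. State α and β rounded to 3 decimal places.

α = 22.200, β = 4.229

Let s = α+β. The Beta variance is μ(1−μ)/(s+1).
So s+1 = μ(1−μ)/σ² = (0.84×0.16)/0.0049 = 0.1344/0.0049 = 27.4286, giving s = 26.4286.
Then α = μs = 0.84×26.4286 = 22.200 and β = (1−μ)s = 0.16×26.4286 = 4.229.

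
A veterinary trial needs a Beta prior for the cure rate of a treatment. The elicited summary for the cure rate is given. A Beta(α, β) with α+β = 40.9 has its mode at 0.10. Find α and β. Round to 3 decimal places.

Mode = (α−1)/(κ−2) with κ = α+β, so α−1 = 0.10·38.9 = 3.890.
α = 4.890; β = κ − α = 36.010.

α = 4.890, β = 36.010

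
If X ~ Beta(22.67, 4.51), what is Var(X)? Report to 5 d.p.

Var = αβ/[(α+β)²(α+β+1)] = (22.67×4.51)/(27.18²×28.18) = 102.2417/20818.042632 = 0.00491.

0.00491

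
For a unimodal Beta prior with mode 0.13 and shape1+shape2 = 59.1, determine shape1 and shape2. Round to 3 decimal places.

shape1 = 8.423, shape2 = 50.677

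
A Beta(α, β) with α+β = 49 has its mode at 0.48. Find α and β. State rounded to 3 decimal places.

α = 23.560, β = 25.440

Mode = (α−1)/(κ−2) with κ = α+β, so α−1 = 0.48·47 = 22.560.
α = 23.560; β = κ − α = 25.440.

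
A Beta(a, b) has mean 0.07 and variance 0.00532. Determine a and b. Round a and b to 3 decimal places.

a = 0.787, b = 10.450

By moment matching, a+b = μ(1−μ)/σ² − 1 = (0.07·0.93)/0.00532 − 1 = 12.2368 − 1 = 11.2368.
Since a/(a+b) = μ, a = 0.07·11.2368 = 0.787 and b = 0.93·11.2368 = 10.450.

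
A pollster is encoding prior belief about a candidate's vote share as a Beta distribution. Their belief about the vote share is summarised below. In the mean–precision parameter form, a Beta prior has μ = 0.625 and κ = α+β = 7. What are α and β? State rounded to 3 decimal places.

α = 4.375, β = 2.625

Split κ in proportion μ : (1−μ): α = 0.625·7 = 4.375, β = 7 − 4.375 = 2.625.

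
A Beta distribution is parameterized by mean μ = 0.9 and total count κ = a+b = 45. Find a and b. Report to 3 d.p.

a = μκ = 0.9×45 = 40.500 and b = (1−μ)κ = 0.1×45 = 4.500.

a = 40.500, b = 4.500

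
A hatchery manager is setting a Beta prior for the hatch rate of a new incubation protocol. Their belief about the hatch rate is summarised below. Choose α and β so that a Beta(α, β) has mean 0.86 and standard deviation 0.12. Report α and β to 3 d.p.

α = 6.331, β = 1.031

Variance = 0.12² = 0.0144. The moment-matching identity α+β = μ(1−μ)/Var − 1 gives
α+β = 0.1204/0.0144 − 1 = 7.3611, so α = μ·7.3611 = 6.331 and β = (1−μ)·7.3611 = 1.031.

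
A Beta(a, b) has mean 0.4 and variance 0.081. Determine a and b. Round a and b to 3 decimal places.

Write ν = a+b; then a = μν and Var = μ(1−μ)/(ν+1).
ν = μ(1−μ)/Var − 1 = 0.24/0.081 − 1 = 1.9630.
a = 0.4·1.9630 = 0.785, b = 0.6·1.9630 = 1.178.

a = 0.785, b = 1.178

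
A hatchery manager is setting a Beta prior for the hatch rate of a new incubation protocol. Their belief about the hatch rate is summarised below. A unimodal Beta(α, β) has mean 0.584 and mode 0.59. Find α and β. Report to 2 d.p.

α = 17.52, β = 12.48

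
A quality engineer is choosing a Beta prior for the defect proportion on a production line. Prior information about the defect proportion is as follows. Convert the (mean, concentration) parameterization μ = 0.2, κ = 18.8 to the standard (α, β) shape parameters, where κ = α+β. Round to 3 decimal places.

Split κ in proportion μ : (1−μ): α = 0.2·18.8 = 3.760, β = 18.8 − 3.760 = 15.040.

α = 3.760, β = 15.040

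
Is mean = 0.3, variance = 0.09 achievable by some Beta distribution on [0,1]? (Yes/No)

For any Beta, Var(X) < E[X]·(1−E[X]).
Here μ(1−μ) = 0.3×0.7 = 0.21, and 0.09 < 0.21.

Yes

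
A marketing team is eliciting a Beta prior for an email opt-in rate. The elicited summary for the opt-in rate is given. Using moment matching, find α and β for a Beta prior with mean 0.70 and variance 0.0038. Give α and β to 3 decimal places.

Write ν = α+β; then α = μν and Var = μ(1−μ)/(ν+1).
ν = μ(1−μ)/Var − 1 = 0.2100/0.0038 − 1 = 54.2632.
α = 0.70·54.2632 = 37.984, β = 0.30·54.2632 = 16.279.

α = 37.984, β = 16.279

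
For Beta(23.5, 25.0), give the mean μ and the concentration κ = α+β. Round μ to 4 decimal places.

μ = 0.4845, κ = 48.5

κ = α+β = 23.5+25.0 = 48.5; μ = α/κ = 23.5/48.5 = 0.4845.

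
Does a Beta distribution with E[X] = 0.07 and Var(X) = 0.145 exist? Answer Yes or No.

No

For any Beta, Var(X) < E[X]·(1−E[X]).
Here μ(1−μ) = 0.07×0.93 = 0.0651, and 0.145 ≥ 0.0651.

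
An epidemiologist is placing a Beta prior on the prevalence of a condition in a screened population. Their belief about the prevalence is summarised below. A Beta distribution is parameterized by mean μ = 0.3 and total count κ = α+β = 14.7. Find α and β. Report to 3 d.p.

α = μκ = 0.3×14.7 = 4.410 and β = (1−μ)κ = 0.7×14.7 = 10.290.

α = 4.410, β = 10.290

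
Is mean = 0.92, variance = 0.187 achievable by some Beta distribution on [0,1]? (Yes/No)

For any Beta, Var(X) < E[X]·(1−E[X]).
Here μ(1−μ) = 0.92×0.08 = 0.0736, and 0.187 ≥ 0.0736.

No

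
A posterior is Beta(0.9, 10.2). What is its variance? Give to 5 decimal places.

Var = αβ/[(α+β)²(α+β+1)] = (0.9×10.2)/(11.1²×12.1) = 9.18/1490.841 = 0.00616.

0.00616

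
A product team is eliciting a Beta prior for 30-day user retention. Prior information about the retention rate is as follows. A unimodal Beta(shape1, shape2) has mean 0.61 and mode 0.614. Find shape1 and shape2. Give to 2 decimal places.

Let s = shape1+shape2. Mean gives shape1 = μs = 0.61s; mode gives (shape1−1)/(s−2) = 0.614.
Substituting: 0.61s − 1 = 0.614(s−2) = 0.614s − 1.228, so -0.004s = -0.228 and s = 57.0000.
Then shape1 = 0.61×57.0000 = 34.77 and shape2 = s−shape1 = 22.23.

shape1 = 34.77, shape2 = 22.23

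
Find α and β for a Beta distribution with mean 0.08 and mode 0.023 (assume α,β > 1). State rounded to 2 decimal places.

α = 1.34, β = 15.40

With s = α+β: μ = α/s and mode = (α−1)/(s−2). Eliminating α = μs,
μs − 1 = m(s−2) ⇒ s(μ−m) = 1−2m ⇒ s = 0.954/0.057 = 16.7368.
So α = μs = 1.34, β = (1−μ)s = 15.40.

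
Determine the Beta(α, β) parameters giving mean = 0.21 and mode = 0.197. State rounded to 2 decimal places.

α = 9.79, β = 36.83

Let s = α+β. Mean gives α = μs = 0.21s; mode gives (α−1)/(s−2) = 0.197.
Substituting: 0.21s − 1 = 0.197(s−2) = 0.197s − 0.394, so 0.013s = 0.606 and s = 46.6154.
Then α = 0.21×46.6154 = 9.79 and β = s−α = 36.83.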